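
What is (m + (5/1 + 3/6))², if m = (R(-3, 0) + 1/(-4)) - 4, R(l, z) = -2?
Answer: 9/16 ≈ 0.56250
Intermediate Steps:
m = -25/4 (m = (-2 + 1/(-4)) - 4 = (-2 - ¼) - 4 = -9/4 - 4 = -25/4 ≈ -6.2500)
(m + (5/1 + 3/6))² = (-25/4 + (5/1 + 3/6))² = (-25/4 + (5*1 + 3*(⅙)))² = (-25/4 + (5 + ½))² = (-25/4 + 11/2)² = (-¾)² = 9/16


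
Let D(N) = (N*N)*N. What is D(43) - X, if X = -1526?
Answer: 81033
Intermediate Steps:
D(N) = N**3 (D(N) = N**2*N = N**3)
D(43) - X = 43**3 - 1*(-1526) = 79507 + 1526 = 81033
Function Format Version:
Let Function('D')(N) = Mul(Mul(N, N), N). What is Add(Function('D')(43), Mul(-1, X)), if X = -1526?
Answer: 81033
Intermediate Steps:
Function('D')(N) = Pow(N, 3) (Function('D')(N) = Mul(Pow(N, 2), N) = Pow(N, 3))
Add(Function('D')(43), Mul(-1, X)) = Add(Pow(43, 3), Mul(-1, -1526)) = Add(79507, 1526) = 81033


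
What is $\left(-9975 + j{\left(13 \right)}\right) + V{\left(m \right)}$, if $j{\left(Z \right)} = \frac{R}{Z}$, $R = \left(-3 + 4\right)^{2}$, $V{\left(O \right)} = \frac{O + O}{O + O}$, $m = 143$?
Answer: $- \frac{129661}{13} \approx -9973.9$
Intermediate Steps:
$V{\left(O \right)} = 1$ ($V{\left(O \right)} = \frac{2 O}{2 O} = 2 O \frac{1}{2 O} = 1$)
$R = 1$ ($R = 1^{2} = 1$)
$j{\left(Z \right)} = \frac{1}{Z}$ ($j{\left(Z \right)} = 1 \frac{1}{Z} = \frac{1}{Z}$)
$\left(-9975 + j{\left(13 \right)}\right) + V{\left(m \right)} = \left(-9975 + \frac{1}{13}\right) + 1 = - \frac{129674}{13} + 1 = - \frac{129661}{13}$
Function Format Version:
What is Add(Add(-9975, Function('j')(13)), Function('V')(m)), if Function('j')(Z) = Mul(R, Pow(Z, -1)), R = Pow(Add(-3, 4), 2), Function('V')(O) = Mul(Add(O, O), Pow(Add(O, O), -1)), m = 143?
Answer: Rational(-129661, 13) ≈ -9973.9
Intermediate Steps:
Function('V')(O) = 1 (Function('V')(O) = Mul(Mul(2, O), Pow(Mul(2, O), -1)) = Mul(Mul(2, O), Mul(Rational(1, 2), Pow(O, -1))) = 1)
R = 1 (R = Pow(1, 2) = 1)
Function('j')(Z) = Pow(Z, -1) (Function('j')(Z) = Mul(1, Pow(Z, -1)) = Pow(Z, -1))
Add(Add(-9975, Function('j')(13)), Function('V')(m)) = Add(Add(-9975, Pow(13, -1)), 1) = Add(Add(-9975, Rational(1, 13)), 1) = Add(Rational(-129674, 13), 1) = Rational(-129661, 13)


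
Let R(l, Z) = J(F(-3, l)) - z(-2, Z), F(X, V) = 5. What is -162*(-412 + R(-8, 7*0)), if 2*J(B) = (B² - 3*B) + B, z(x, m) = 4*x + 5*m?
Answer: 64233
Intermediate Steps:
J(B) = B²/2 - B (J(B) = ((B² - 3*B) + B)/2 = (B² - 2*B)/2 = B²/2 - B)
R(l, Z) = 31/2 - 5*Z (R(l, Z) = (½)*5*(-2 + 5) - (4*(-2) + 5*Z) = (½)*5*3 - (-8 + 5*Z) = 15/2 + (8 - 5*Z) = 31/2 - 5*Z)
-162*(-412 + R(-8, 7*0)) = -162*(-412 + (31/2 - 35*0)) = -162*(-412 + (31/2 - 5*0)) = -162*(-412 + (31/2 + 0)) = -162*(-412 + 31/2) = -162*(-793/2) = 64233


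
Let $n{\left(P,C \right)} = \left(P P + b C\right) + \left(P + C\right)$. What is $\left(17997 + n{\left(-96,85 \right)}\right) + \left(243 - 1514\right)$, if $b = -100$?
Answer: $17431$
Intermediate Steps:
$n{\left(P,C \right)} = P + P^{2} - 99 C$ ($n{\left(P,C \right)} = \left(P P - 100 C\right) + \left(P + C\right) = \left(P^{2} - 100 C\right) + \left(C + P\right) = P + P^{2} - 99 C$)
$\left(17997 + n{\left(-96,85 \right)}\right) + \left(243 - 1514\right) = \left(17997 - \left(8511 - 9216\right)\right) + \left(243 - 1514\right) = \left(17997 - -705\right) - 1271 = \left(17997 + 705\right) - 1271 = 18702 - 1271 = 17431$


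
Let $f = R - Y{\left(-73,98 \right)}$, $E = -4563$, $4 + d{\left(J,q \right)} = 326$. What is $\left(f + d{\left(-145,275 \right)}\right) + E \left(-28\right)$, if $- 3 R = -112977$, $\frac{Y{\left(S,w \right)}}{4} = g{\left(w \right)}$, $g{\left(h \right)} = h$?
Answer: $165353$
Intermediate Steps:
$Y{\left(S,w \right)} = 4 w$
$d{\left(J,q \right)} = 322$ ($d{\left(J,q \right)} = -4 + 326 = 322$)
$R = 37659$ ($R = \left(- \frac{1}{3}\right) \left(-112977\right) = 37659$)
$f = 37267$ ($f = 37659 - 4 \cdot 98 = 37659 - 392 = 37267$)
$\left(f + d{\left(-145,275 \right)}\right) + E \left(-28\right) = \left(37267 + 322\right) - -127764 = 37589 + 127764 = 165353$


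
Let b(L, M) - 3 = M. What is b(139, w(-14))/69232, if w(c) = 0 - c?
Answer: 17/69232 ≈ 0.00024555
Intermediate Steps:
w(c) = -c
b(L, M) = 3 + M
b(139, w(-14))/69232 = (3 - 1*(-14))/69232 = (3 + 14)*(1/69232) = 17*(1/69232) = 17/69232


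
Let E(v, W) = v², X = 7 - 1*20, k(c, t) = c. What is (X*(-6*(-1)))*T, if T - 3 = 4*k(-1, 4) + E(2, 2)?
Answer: -234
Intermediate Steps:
X = -13 (X = 7 - 20 = -13)
T = 3 (T = 3 + (4*(-1) + 2²) = 3 + (-4 + 4) = 3 + 0 = 3)
(X*(-6*(-1)))*T = -(-78)*(-1)*3 = -13*6*3 = -78*3 = -234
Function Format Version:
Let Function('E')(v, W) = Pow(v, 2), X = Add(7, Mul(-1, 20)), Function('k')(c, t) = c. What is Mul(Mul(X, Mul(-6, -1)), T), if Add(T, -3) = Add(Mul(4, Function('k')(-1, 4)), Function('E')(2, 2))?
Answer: -234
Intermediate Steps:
X = -13 (X = Add(7, -20) = -13)
T = 3 (T = Add(3, Add(Mul(4, -1), Pow(2, 2))) = Add(3, Add(-4, 4)) = Add(3, 0) = 3)
Mul(Mul(X, Mul(-6, -1)), T) = Mul(Mul(-13, Mul(-6, -1)), 3) = Mul(Mul(-13, 6), 3) = Mul(-78, 3) = -234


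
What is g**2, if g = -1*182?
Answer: 33124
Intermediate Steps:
g = -182
g**2 = (-182)**2 = 33124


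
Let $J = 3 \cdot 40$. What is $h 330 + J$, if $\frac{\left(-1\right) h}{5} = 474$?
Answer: $-781980$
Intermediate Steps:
$h = -2370$ ($h = \left(-5\right) 474 = -2370$)
$J = 120$
$h 330 + J = \left(-2370\right) 330 + 120 = -782100 + 120 = -781980$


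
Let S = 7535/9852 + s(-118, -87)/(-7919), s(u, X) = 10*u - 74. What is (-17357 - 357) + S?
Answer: -1381938615359/78017988 ≈ -17713.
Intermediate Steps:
s(u, X) = -74 + 10*u
S = 72024073/78017988 (S = 7535/9852 + (-74 + 10*(-118))/(-7919) = 7535*(1/9852) + (-74 - 1180)*(-1/7919) = 7535/9852 - 1254*(-1/7919) = 7535/9852 + 1254/7919 = 72024073/78017988 ≈ 0.92317)
(-17357 - 357) + S = (-17357 - 357) + 72024073/78017988 = -17714 + 72024073/78017988 = -1381938615359/78017988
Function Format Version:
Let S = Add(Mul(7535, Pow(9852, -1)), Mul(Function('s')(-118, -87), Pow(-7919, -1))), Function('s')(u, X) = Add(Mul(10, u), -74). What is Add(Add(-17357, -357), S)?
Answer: Rational(-1381938615359, 78017988) ≈ -17713.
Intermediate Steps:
Function('s')(u, X) = Add(-74, Mul(10, u))
S = Rational(72024073, 78017988) (S = Add(Mul(7535, Pow(9852, -1)), Mul(Add(-74, Mul(10, -118)), Pow(-7919, -1))) = Add(Mul(7535, Rational(1, 9852)), Mul(Add(-74, -1180), Rational(-1, 7919))) = Add(Rational(7535, 9852), Mul(-1254, Rational(-1, 7919))) = Add(Rational(7535, 9852), Rational(1254, 7919)) = Rational(72024073, 78017988) ≈ 0.92317)
Add(Add(-17357, -357), S) = Add(Add(-17357, -357), Rational(72024073, 78017988)) = Add(-17714, Rational(72024073, 78017988)) = Rational(-1381938615359, 78017988)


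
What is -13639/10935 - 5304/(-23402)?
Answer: -130590319/127950435 ≈ -1.0206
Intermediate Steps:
-13639/10935 - 5304/(-23402) = -13639*1/10935 - 5304*(-1/23402) = -13639/10935 + 2652/11701 = -130590319/127950435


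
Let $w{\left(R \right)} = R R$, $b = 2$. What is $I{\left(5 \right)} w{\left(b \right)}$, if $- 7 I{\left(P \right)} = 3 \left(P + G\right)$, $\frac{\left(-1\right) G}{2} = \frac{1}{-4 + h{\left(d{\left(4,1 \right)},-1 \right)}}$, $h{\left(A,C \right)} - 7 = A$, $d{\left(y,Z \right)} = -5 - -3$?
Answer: $- \frac{36}{7} \approx -5.1429$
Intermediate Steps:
$d{\left(y,Z \right)} = -2$ ($d{\left(y,Z \right)} = -5 + 3 = -2$)
$h{\left(A,C \right)} = 7 + A$
$G = -2$ ($G = - \frac{2}{-4 + \left(7 - 2\right)} = - \frac{2}{-4 + 5} = - \frac{2}{1} = \left(-2\right) 1 = -2$)
$w{\left(R \right)} = R^{2}$
$I{\left(P \right)} = \frac{6}{7} - \frac{3 P}{7}$ ($I{\left(P \right)} = - \frac{3 \left(P - 2\right)}{7} = - \frac{3 \left(-2 + P\right)}{7} = - \frac{-6 + 3 P}{7} = \frac{6}{7} - \frac{3 P}{7}$)
$I{\left(5 \right)} w{\left(b \right)} = \left(\frac{6}{7} - \frac{15}{7}\right) 2^{2} = \left(\frac{6}{7} - \frac{15}{7}\right) 4 = \left(- \frac{9}{7}\right) 4 = - \frac{36}{7}$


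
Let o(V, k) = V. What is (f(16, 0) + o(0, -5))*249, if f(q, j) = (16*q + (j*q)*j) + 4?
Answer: 64740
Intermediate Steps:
f(q, j) = 4 + 16*q + q*j² (f(q, j) = (16*q + q*j²) + 4 = 4 + 16*q + q*j²)
(f(16, 0) + o(0, -5))*249 = ((4 + 16*16 + 16*0²) + 0)*249 = ((4 + 256 + 16*0) + 0)*249 = ((4 + 256 + 0) + 0)*249 = (260 + 0)*249 = 260*249 = 64740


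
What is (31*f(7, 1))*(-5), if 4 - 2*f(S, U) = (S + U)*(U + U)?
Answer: 930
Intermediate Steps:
f(S, U) = 2 - U*(S + U) (f(S, U) = 2 - (S + U)*(U + U)/2 = 2 - (S + U)*2*U/2 = 2 - U*(S + U))
(31*f(7, 1))*(-5) = (31*(2 - 1*1**2 - 1*7*1))*(-5) = (31*(2 - 1*1 - 7))*(-5) = (31*(2 - 1 - 7))*(-5) = (31*(-6))*(-5) = -186*(-5) = 930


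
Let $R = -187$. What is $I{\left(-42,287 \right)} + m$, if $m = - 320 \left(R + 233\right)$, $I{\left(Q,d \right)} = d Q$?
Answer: $-26774$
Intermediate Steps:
$I{\left(Q,d \right)} = Q d$
$m = -14720$ ($m = - 320 \left(-187 + 233\right) = \left(-320\right) 46 = -14720$)
$I{\left(-42,287 \right)} + m = \left(-42\right) 287 - 14720 = -12054 - 14720 = -26774$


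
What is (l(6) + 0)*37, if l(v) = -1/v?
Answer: -37/6 ≈ -6.1667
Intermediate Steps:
(l(6) + 0)*37 = (-1/6 + 0)*37 = (-1*⅙ + 0)*37 = (-⅙ + 0)*37 = -⅙*37 = -37/6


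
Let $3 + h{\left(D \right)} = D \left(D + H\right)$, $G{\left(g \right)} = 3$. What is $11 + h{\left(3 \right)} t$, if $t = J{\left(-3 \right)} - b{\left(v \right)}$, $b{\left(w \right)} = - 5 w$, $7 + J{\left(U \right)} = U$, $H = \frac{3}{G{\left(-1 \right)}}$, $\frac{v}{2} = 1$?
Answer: $11$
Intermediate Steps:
$v = 2$ ($v = 2 \cdot 1 = 2$)
$H = 1$ ($H = \frac{3}{3} = 3 \cdot \frac{1}{3} = 1$)
$J{\left(U \right)} = -7 + U$
$t = 0$ ($t = \left(-7 - 3\right) - \left(-5\right) 2 = -10 - -10 = -10 + 10 = 0$)
$h{\left(D \right)} = -3 + D \left(1 + D\right)$ ($h{\left(D \right)} = -3 + D \left(D + 1\right) = -3 + D \left(1 + D\right)$)
$11 + h{\left(3 \right)} t = 11 + \left(-3 + 3 + 3^{2}\right) 0 = 11 + \left(-3 + 3 + 9\right) 0 = 11 + 9 \cdot 0 = 11 + 0 = 11$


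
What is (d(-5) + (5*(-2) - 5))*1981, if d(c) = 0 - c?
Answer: -19810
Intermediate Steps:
d(c) = -c
(d(-5) + (5*(-2) - 5))*1981 = (-1*(-5) + (5*(-2) - 5))*1981 = (5 + (-10 - 5))*1981 = (5 - 15)*1981 = -10*1981 = -19810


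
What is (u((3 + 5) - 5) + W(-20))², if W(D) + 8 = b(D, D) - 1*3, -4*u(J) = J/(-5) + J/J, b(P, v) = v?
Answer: 96721/100 ≈ 967.21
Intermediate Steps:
u(J) = -¼ + J/20 (u(J) = -(J/(-5) + J/J)/4 = -(J*(-⅕) + 1)/4 = -(-J/5 + 1)/4 = -(1 - J/5)/4 = -¼ + J/20)
W(D) = -11 + D (W(D) = -8 + (D - 1*3) = -8 + (D - 3) = -8 + (-3 + D) = -11 + D)
(u((3 + 5) - 5) + W(-20))² = ((-¼ + ((3 + 5) - 5)/20) + (-11 - 20))² = ((-¼ + (8 - 5)/20) - 31)² = ((-¼ + (1/20)*3) - 31)² = ((-¼ + 3/20) - 31)² = (-⅒ - 31)² = (-311/10)² = 96721/100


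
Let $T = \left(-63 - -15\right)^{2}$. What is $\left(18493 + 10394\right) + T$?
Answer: $31191$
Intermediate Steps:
$T = 2304$ ($T = \left(-63 + \left(-20 + 35\right)\right)^{2} = \left(-63 + 15\right)^{2} = \left(-48\right)^{2} = 2304$)
$\left(18493 + 10394\right) + T = \left(18493 + 10394\right) + 2304 = 28887 + 2304 = 31191$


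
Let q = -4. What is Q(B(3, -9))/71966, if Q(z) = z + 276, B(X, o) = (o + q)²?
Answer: 445/71966 ≈ 0.0061835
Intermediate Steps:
B(X, o) = (-4 + o)² (B(X, o) = (o - 4)² = (-4 + o)²)
Q(z) = 276 + z
Q(B(3, -9))/71966 = (276 + (-4 - 9)²)/71966 = (276 + (-13)²)*(1/71966) = (276 + 169)*(1/71966) = 445*(1/71966) = 445/71966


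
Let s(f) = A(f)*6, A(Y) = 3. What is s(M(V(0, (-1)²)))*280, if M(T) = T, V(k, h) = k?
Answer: 5040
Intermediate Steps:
s(f) = 18 (s(f) = 3*6 = 18)
s(M(V(0, (-1)²)))*280 = 18*280 = 5040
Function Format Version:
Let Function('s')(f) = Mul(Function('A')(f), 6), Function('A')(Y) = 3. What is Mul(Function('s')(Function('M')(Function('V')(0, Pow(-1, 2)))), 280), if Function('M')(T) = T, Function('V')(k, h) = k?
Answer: 5040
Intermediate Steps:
Function('s')(f) = 18 (Function('s')(f) = Mul(3, 6) = 18)
Mul(Function('s')(Function('M')(Function('V')(0, Pow(-1, 2)))), 280) = Mul(18, 280) = 5040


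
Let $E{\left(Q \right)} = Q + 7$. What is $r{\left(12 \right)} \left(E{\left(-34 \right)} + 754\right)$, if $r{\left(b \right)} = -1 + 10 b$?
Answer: $86513$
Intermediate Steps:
$E{\left(Q \right)} = 7 + Q$
$r{\left(12 \right)} \left(E{\left(-34 \right)} + 754\right) = \left(-1 + 10 \cdot 12\right) \left(\left(7 - 34\right) + 754\right) = \left(-1 + 120\right) \left(-27 + 754\right) = 119 \cdot 727 = 86513$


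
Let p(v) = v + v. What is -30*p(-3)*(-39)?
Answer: -7020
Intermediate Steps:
p(v) = 2*v
-30*p(-3)*(-39) = -60*(-3)*(-39) = -30*(-6)*(-39) = 180*(-39) = -7020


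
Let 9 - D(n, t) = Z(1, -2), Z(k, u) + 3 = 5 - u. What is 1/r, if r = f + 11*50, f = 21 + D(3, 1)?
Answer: 1/576 ≈ 0.0017361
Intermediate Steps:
Z(k, u) = 2 - u (Z(k, u) = -3 + (5 - u) = 2 - u)
D(n, t) = 5 (D(n, t) = 9 - (2 - 1*(-2)) = 9 - (2 + 2) = 9 - 1*4 = 9 - 4 = 5)
f = 26 (f = 21 + 5 = 26)
r = 576 (r = 26 + 11*50 = 26 + 550 = 576)
1/r = 1/576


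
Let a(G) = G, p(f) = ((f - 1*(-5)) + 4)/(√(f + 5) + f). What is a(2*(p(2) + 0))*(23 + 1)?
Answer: -352 + 176*√7 ≈ 113.65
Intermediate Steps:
p(f) = (9 + f)/(f + √(5 + f)) (p(f) = ((f + 5) + 4)/(√(5 + f) + f) = ((5 + f) + 4)/(f + √(5 + f)) = (9 + f)/(f + √(5 + f)))
a(2*(p(2) + 0))*(23 + 1) = (2*((9 + 2)/(2 + √(5 + 2)) + 0))*(23 + 1) = (2*(11/(2 + √7) + 0))*24 = (2*(11/(2 + √7)))*24 = (22/(2 + √7))*24 = 528/(2 + √7)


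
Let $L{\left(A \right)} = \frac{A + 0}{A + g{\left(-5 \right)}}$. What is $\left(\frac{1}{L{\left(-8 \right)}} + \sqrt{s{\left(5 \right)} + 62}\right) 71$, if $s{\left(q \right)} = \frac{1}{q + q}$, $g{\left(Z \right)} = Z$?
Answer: $\frac{923}{8} + \frac{213 \sqrt{690}}{10} \approx 674.88$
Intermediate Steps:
$s{\left(q \right)} = \frac{1}{2 q}$
$L{\left(A \right)} = \frac{A}{-5 + A}$ ($L{\left(A \right)} = \frac{A + 0}{A - 5} = \frac{A}{-5 + A}$)
$\left(\frac{1}{L{\left(-8 \right)}} + \sqrt{s{\left(5 \right)} + 62}\right) 71 = \left(\frac{1}{\left(-8\right) \frac{1}{-5 - 8}} + \sqrt{\frac{1}{2 \cdot 5} + 62}\right) 71 = \left(\frac{1}{\left(-8\right) \frac{1}{-13}} + \sqrt{\frac{1}{2} \cdot \frac{1}{5} + 62}\right) 71 = \left(\frac{1}{\left(-8\right) \left(- \frac{1}{13}\right)} + \sqrt{\frac{1}{10} + 62}\right) 71 = \left(\frac{1}{\frac{8}{13}} + \sqrt{\frac{621}{10}}\right) 71 = \left(\frac{13}{8} + \frac{3 \sqrt{690}}{10}\right) 71 = \frac{923}{8} + \frac{213 \sqrt{690}}{10}$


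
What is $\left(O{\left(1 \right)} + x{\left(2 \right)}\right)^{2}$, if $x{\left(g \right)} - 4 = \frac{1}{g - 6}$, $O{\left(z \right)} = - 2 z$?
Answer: $\frac{49}{16} \approx 3.0625$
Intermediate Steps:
$x{\left(g \right)} = 4 + \frac{1}{-6 + g}$ ($x{\left(g \right)} = 4 + \frac{1}{g - 6} = 4 + \frac{1}{-6 + g}$)
$\left(O{\left(1 \right)} + x{\left(2 \right)}\right)^{2} = \left(\left(-2\right) 1 + \frac{-23 + 4 \cdot 2}{-6 + 2}\right)^{2} = \left(-2 + \frac{-23 + 8}{-4}\right)^{2} = \left(-2 - - \frac{15}{4}\right)^{2} = \left(-2 + \frac{15}{4}\right)^{2} = \left(\frac{7}{4}\right)^{2} = \frac{49}{16}$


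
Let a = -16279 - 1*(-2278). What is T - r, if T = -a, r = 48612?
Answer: -34611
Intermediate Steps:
a = -14001 (a = -16279 + 2278 = -14001)
T = 14001 (T = -1*(-14001) = 14001)
T - r = 14001 - 1*48612 = 14001 - 48612 = -34611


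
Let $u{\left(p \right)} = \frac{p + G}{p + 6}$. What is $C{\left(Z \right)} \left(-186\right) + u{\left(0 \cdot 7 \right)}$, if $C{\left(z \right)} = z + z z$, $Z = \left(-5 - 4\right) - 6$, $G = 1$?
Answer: $- \frac{234359}{6} \approx -39060.0$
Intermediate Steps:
$Z = -15$ ($Z = -9 - 6 = -15$)
$C{\left(z \right)} = z + z^{2}$
$u{\left(p \right)} = \frac{1 + p}{6 + p}$ ($u{\left(p \right)} = \frac{p + 1}{p + 6} = \frac{1 + p}{6 + p}$)
$C{\left(Z \right)} \left(-186\right) + u{\left(0 \cdot 7 \right)} = - 15 \left(1 - 15\right) \left(-186\right) + \frac{1 + 0 \cdot 7}{6 + 0 \cdot 7} = \left(-15\right) \left(-14\right) \left(-186\right) + \frac{1 + 0}{6 + 0} = 210 \left(-186\right) + \frac{1}{6} \cdot 1 = -39060 + \frac{1}{6} \cdot 1 = -39060 + \frac{1}{6} = - \frac{234359}{6}$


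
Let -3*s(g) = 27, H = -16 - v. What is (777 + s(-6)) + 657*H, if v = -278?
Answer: 172902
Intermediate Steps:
H = 262 (H = -16 - 1*(-278) = -16 + 278 = 262)
s(g) = -9 (s(g) = -1/3*27 = -9)
(777 + s(-6)) + 657*H = (777 - 9) + 657*262 = 768 + 172134 = 172902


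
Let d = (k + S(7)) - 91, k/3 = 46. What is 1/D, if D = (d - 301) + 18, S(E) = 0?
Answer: -1/236 ≈ -0.0042373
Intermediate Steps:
k = 138 (k = 3*46 = 138)
d = 47 (d = (138 + 0) - 91 = 138 - 91 = 47)
D = -236 (D = (47 - 301) + 18 = -254 + 18 = -236)
1/D = 1/(-236) = -1/236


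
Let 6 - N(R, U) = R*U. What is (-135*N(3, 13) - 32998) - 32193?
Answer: -60736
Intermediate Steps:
N(R, U) = 6 - R*U
(-135*N(3, 13) - 32998) - 32193 = (-135*(6 - 1*3*13) - 32998) - 32193 = (-135*(6 - 39) - 32998) - 32193 = (-135*(-33) - 32998) - 32193 = (4455 - 32998) - 32193 = -28543 - 32193 = -60736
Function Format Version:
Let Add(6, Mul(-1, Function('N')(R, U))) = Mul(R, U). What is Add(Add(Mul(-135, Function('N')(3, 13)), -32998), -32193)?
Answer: -60736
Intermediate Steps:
Function('N')(R, U) = Add(6, Mul(-1, R, U)) (Function('N')(R, U) = Add(6, Mul(-1, Mul(R, U))) = Add(6, Mul(-1, R, U)))
Add(Add(Mul(-135, Function('N')(3, 13)), -32998), -32193) = Add(Add(Mul(-135, Add(6, Mul(-1, 3, 13))), -32998), -32193) = Add(Add(Mul(-135, Add(6, -39)), -32998), -32193) = Add(Add(Mul(-135, -33), -32998), -32193) = Add(Add(4455, -32998), -32193) = Add(-28543, -32193) = -60736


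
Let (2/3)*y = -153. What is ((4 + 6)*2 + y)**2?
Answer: 175561/4 ≈ 43890.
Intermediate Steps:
y = -459/2 (y = (3/2)*(-153) = -459/2 ≈ -229.50)
((4 + 6)*2 + y)**2 = ((4 + 6)*2 - 459/2)**2 = (10*2 - 459/2)**2 = (20 - 459/2)**2 = (-419/2)**2 = 175561/4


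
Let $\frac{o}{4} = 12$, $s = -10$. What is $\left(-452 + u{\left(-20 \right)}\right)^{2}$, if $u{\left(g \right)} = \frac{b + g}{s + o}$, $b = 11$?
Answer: $\frac{295324225}{1444} \approx 2.0452 \cdot 10^{5}$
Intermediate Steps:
$o = 48$ ($o = 4 \cdot 12 = 48$)
$u{\left(g \right)} = \frac{11}{38} + \frac{g}{38}$ ($u{\left(g \right)} = \frac{11 + g}{-10 + 48} = \frac{11 + g}{38} = \left(11 + g\right) \frac{1}{38} = \frac{11}{38} + \frac{g}{38}$)
$\left(-452 + u{\left(-20 \right)}\right)^{2} = \left(-452 + \left(\frac{11}{38} + \frac{1}{38} \left(-20\right)\right)\right)^{2} = \left(-452 + \left(\frac{11}{38} - \frac{10}{19}\right)\right)^{2} = \left(-452 - \frac{9}{38}\right)^{2} = \left(- \frac{17185}{38}\right)^{2} = \frac{295324225}{1444}$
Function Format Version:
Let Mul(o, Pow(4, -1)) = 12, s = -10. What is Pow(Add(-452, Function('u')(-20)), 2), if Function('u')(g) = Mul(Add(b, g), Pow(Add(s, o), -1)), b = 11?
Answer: Rational(295324225, 1444) ≈ 2.0452e+5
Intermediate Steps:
o = 48 (o = Mul(4, 12) = 48)
Function('u')(g) = Add(Rational(11, 38), Mul(Rational(1, 38), g)) (Function('u')(g) = Mul(Add(11, g), Pow(Add(-10, 48), -1)) = Mul(Add(11, g), Pow(38, -1)) = Mul(Add(11, g), Rational(1, 38)) = Add(Rational(11, 38), Mul(Rational(1, 38), g)))
Pow(Add(-452, Function('u')(-20)), 2) = Pow(Add(-452, Add(Rational(11, 38), Mul(Rational(1, 38), -20))), 2) = Pow(Add(-452, Add(Rational(11, 38), Rational(-10, 19))), 2) = Pow(Add(-452, Rational(-9, 38)), 2) = Pow(Rational(-17185, 38), 2) = Rational(295324225, 1444)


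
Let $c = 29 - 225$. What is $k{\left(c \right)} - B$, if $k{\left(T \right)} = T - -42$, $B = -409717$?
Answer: $409563$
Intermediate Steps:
$c = -196$
$k{\left(T \right)} = 42 + T$ ($k{\left(T \right)} = T + 42 = 42 + T$)
$k{\left(c \right)} - B = \left(42 - 196\right) - -409717 = -154 + 409717 = 409563$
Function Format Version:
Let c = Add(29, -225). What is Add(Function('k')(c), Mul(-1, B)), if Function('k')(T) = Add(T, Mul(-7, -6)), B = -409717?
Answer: 409563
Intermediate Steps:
c = -196
Function('k')(T) = Add(42, T) (Function('k')(T) = Add(T, 42) = Add(42, T))
Add(Function('k')(c), Mul(-1, B)) = Add(Add(42, -196), Mul(-1, -409717)) = Add(-154, 409717) = 409563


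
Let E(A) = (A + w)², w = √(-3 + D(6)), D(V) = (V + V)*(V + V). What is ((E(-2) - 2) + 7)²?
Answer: 24756 - 1200*√141 ≈ 10507.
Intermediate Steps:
D(V) = 4*V² (D(V) = (2*V)*(2*V) = 4*V²)
w = √141 (w = √(-3 + 4*6²) = √(-3 + 4*36) = √(-3 + 144) = √141 ≈ 11.874)
E(A) = (A + √141)²
((E(-2) - 2) + 7)² = (((-2 + √141)² - 2) + 7)² = ((-2 + (-2 + √141)²) + 7)² = (5 + (-2 + √141)²)²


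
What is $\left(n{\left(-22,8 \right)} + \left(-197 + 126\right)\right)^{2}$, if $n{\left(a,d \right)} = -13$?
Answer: $7056$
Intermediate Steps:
$\left(n{\left(-22,8 \right)} + \left(-197 + 126\right)\right)^{2} = \left(-13 + \left(-197 + 126\right)\right)^{2} = \left(-13 - 71\right)^{2} = \left(-84\right)^{2} = 7056$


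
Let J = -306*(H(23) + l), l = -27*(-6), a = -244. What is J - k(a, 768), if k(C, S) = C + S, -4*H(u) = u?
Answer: -96673/2 ≈ -48337.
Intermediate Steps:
H(u) = -u/4
l = 162
J = -95625/2 (J = -306*(-¼*23 + 162) = -306*(-23/4 + 162) = -306*625/4 = -95625/2 ≈ -47813.)
J - k(a, 768) = -95625/2 - (-244 + 768) = -95625/2 - 1*524 = -95625/2 - 524 = -96673/2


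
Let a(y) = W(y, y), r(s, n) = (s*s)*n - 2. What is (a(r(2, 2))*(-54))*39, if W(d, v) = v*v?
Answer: -75816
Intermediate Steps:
r(s, n) = -2 + n*s² (r(s, n) = s²*n - 2 = n*s² - 2 = -2 + n*s²)
W(d, v) = v²
a(y) = y²
(a(r(2, 2))*(-54))*39 = ((-2 + 2*2²)²*(-54))*39 = ((-2 + 2*4)²*(-54))*39 = ((-2 + 8)²*(-54))*39 = (6²*(-54))*39 = (36*(-54))*39 = -1944*39 = -75816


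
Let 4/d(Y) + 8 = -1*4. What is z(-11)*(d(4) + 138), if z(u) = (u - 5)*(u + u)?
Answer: 145376/3 ≈ 48459.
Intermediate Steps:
z(u) = 2*u*(-5 + u) (z(u) = (-5 + u)*(2*u) = 2*u*(-5 + u))
d(Y) = -⅓ (d(Y) = 4/(-8 - 1*4) = 4/(-8 - 4) = 4/(-12) = 4*(-1/12) = -⅓)
z(-11)*(d(4) + 138) = (2*(-11)*(-5 - 11))*(-⅓ + 138) = (2*(-11)*(-16))*(413/3) = 352*(413/3) = 145376/3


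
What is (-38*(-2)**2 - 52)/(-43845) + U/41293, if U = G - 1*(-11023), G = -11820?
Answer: -8840231/603497195 ≈ -0.014648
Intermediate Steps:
U = -797 (U = -11820 - 1*(-11023) = -11820 + 11023 = -797)
(-38*(-2)**2 - 52)/(-43845) + U/41293 = (-38*(-2)**2 - 52)/(-43845) - 797/41293 = (-38*4 - 52)*(-1/43845) - 797*1/41293 = (-152 - 52)*(-1/43845) - 797/41293 = -204*(-1/43845) - 797/41293 = 68/14615 - 797/41293 = -8840231/603497195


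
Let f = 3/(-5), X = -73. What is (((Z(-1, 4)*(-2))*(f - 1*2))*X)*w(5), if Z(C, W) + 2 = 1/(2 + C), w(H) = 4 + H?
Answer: 17082/5 ≈ 3416.4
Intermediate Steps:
Z(C, W) = -2 + 1/(2 + C)
f = -3/5 (f = 3*(-1/5) = -3/5 ≈ -0.60000)
(((Z(-1, 4)*(-2))*(f - 1*2))*X)*w(5) = (((((-3 - 2*(-1))/(2 - 1))*(-2))*(-3/5 - 1*2))*(-73))*(4 + 5) = (((((-3 + 2)/1)*(-2))*(-3/5 - 2))*(-73))*9 = ((((1*(-1))*(-2))*(-13/5))*(-73))*9 = ((-1*(-2)*(-13/5))*(-73))*9 = ((2*(-13/5))*(-73))*9 = -26/5*(-73)*9 = (1898/5)*9 = 17082/5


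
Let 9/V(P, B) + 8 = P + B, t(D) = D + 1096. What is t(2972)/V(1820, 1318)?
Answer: 1414760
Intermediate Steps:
t(D) = 1096 + D
V(P, B) = 9/(-8 + B + P) (V(P, B) = 9/(-8 + (P + B)) = 9/(-8 + (B + P)) = 9/(-8 + B + P))
t(2972)/V(1820, 1318) = (1096 + 2972)/((9/(-8 + 1318 + 1820))) = 4068/((9/3130)) = 4068/((9*(1/3130))) = 4068/(9/3130) = 4068*(3130/9) = 1414760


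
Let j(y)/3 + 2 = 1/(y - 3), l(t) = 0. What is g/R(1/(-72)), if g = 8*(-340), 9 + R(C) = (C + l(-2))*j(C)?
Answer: 7082880/23183 ≈ 305.52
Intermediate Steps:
j(y) = -6 + 3/(-3 + y) (j(y) = -6 + 3/(y - 3) = -6 + 3/(-3 + y))
R(C) = -9 + 3*C*(7 - 2*C)/(-3 + C) (R(C) = -9 + (C + 0)*(3*(7 - 2*C)/(-3 + C)) = -9 + C*(3*(7 - 2*C)/(-3 + C)) = -9 + 3*C*(7 - 2*C)/(-3 + C))
g = -2720
g/R(1/(-72)) = -2720*(-3 + 1/(-72))/(3*(9 - 2*(1/(-72))² + 4/(-72))) = -2720*(-3 - 1/72)/(3*(9 - 2*(-1/72)² + 4*(-1/72))) = -2720*(-217/(216*(9 - 2*1/5184 - 1/18))) = -2720*(-217/(216*(9 - 1/2592 - 1/18))) = -2720/(3*(-72/217)*(23183/2592)) = -2720/(-23183/2604) = -2720*(-2604/23183) = 7082880/23183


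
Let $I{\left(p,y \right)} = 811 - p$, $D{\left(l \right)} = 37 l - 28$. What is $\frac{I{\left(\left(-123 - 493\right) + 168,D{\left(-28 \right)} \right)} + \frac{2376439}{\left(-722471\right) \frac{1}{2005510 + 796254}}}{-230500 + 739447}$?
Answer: $- \frac{2219103882469}{122566482679} \approx -18.105$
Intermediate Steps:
$D{\left(l \right)} = -28 + 37 l$
$\frac{I{\left(\left(-123 - 493\right) + 168,D{\left(-28 \right)} \right)} + \frac{2376439}{\left(-722471\right) \frac{1}{2005510 + 796254}}}{-230500 + 739447} = \frac{\left(811 - \left(\left(-123 - 493\right) + 168\right)\right) + \frac{2376439}{\left(-722471\right) \frac{1}{2005510 + 796254}}}{-230500 + 739447} = \frac{\left(811 - \left(\left(-123 - 493\right) + 168\right)\right) + \frac{2376439}{\left(-722471\right) \frac{1}{2801764}}}{508947} = \left(\left(811 - \left(-616 + 168\right)\right) + \frac{2376439}{\left(-722471\right) \frac{1}{2801764}}\right) \frac{1}{508947} = \left(\left(811 - -448\right) + \frac{2376439}{- \frac{722471}{2801764}}\right) \frac{1}{508947} = \left(\left(811 + 448\right) + 2376439 \left(- \frac{2801764}{722471}\right)\right) \frac{1}{508947} = \left(1259 - \frac{6658221238396}{722471}\right) \frac{1}{508947} = \left(- \frac{6657311647407}{722471}\right) \frac{1}{508947} = - \frac{2219103882469}{122566482679}$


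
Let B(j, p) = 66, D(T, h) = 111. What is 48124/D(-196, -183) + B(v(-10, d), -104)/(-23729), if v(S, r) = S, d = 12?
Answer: 1141927070/2633919 ≈ 433.55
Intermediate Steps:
48124/D(-196, -183) + B(v(-10, d), -104)/(-23729) = 48124/111 + 66/(-23729) = 48124*(1/111) + 66*(-1/23729) = 48124/111 - 66/23729 = 1141927070/2633919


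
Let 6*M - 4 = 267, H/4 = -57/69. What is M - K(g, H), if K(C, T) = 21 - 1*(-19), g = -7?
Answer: 31/6 ≈ 5.1667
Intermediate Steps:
H = -76/23 (H = 4*(-57/69) = 4*(-57*1/69) = 4*(-19/23) = -76/23 ≈ -3.3043)
M = 271/6 (M = 2/3 + (1/6)*267 = 2/3 + 89/2 = 271/6 ≈ 45.167)
K(C, T) = 40 (K(C, T) = 21 + 19 = 40)
M - K(g, H) = 271/6 - 1*40 = 271/6 - 40 = 31/6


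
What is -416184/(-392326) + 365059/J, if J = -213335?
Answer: -27217761797/41848433605 ≈ -0.65039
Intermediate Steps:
-416184/(-392326) + 365059/J = -416184/(-392326) + 365059/(-213335) = -416184*(-1/392326) + 365059*(-1/213335) = 208092/196163 - 365059/213335 = -27217761797/41848433605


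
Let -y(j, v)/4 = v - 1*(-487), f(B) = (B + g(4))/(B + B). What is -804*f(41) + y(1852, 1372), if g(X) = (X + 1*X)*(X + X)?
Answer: -347086/41 ≈ -8465.5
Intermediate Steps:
g(X) = 4*X² (g(X) = (X + X)*(2*X) = (2*X)*(2*X) = 4*X²)
f(B) = (64 + B)/(2*B) (f(B) = (B + 4*4²)/(B + B) = (B + 4*16)/((2*B)) = (B + 64)*(1/(2*B)) = (64 + B)*(1/(2*B)) = (64 + B)/(2*B))
y(j, v) = -1948 - 4*v (y(j, v) = -4*(v - 1*(-487)) = -4*(v + 487) = -4*(487 + v) = -1948 - 4*v)
-804*f(41) + y(1852, 1372) = -402*(64 + 41)/41 + (-1948 - 4*1372) = -402*105/41 + (-1948 - 5488) = -804*105/82 - 7436 = -42210/41 - 7436 = -347086/41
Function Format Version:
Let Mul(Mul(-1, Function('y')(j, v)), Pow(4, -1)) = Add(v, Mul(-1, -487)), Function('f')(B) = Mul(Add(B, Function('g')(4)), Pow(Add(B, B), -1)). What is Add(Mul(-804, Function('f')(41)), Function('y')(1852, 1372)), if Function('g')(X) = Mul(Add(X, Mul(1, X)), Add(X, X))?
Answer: Rational(-347086, 41) ≈ -8465.5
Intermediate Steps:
Function('g')(X) = Mul(4, Pow(X, 2)) (Function('g')(X) = Mul(Add(X, X), Mul(2, X)) = Mul(Mul(2, X), Mul(2, X)) = Mul(4, Pow(X, 2)))
Function('f')(B) = Mul(Rational(1, 2), Pow(B, -1), Add(64, B)) (Function('f')(B) = Mul(Add(B, Mul(4, Pow(4, 2))), Pow(Add(B, B), -1)) = Mul(Add(B, Mul(4, 16)), Pow(Mul(2, B), -1)) = Mul(Add(B, 64), Mul(Rational(1, 2), Pow(B, -1))) = Mul(Add(64, B), Mul(Rational(1, 2), Pow(B, -1))) = Mul(Rational(1, 2), Pow(B, -1), Add(64, B)))
Function('y')(j, v) = Add(-1948, Mul(-4, v)) (Function('y')(j, v) = Mul(-4, Add(v, Mul(-1, -487))) = Mul(-4, Add(v, 487)) = Mul(-4, Add(487, v)) = Add(-1948, Mul(-4, v)))
Add(Mul(-804, Function('f')(41)), Function('y')(1852, 1372)) = Add(Mul(-804, Mul(Rational(1, 2), Pow(41, -1), Add(64, 41))), Add(-1948, Mul(-4, 1372))) = Add(Mul(-804, Mul(Rational(1, 2), Rational(1, 41), 105)), Add(-1948, -5488)) = Add(Mul(-804, Rational(105, 82)), -7436) = Add(Rational(-42210, 41), -7436) = Rational(-347086, 41)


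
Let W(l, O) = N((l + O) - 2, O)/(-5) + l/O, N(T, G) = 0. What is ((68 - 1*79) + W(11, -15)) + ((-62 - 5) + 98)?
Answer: 289/15 ≈ 19.267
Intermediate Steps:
W(l, O) = l/O (W(l, O) = 0/(-5) + l/O = 0*(-⅕) + l/O = 0 + l/O = l/O)
((68 - 1*79) + W(11, -15)) + ((-62 - 5) + 98) = ((68 - 1*79) + 11/(-15)) + ((-62 - 5) + 98) = ((68 - 79) + 11*(-1/15)) + (-67 + 98) = (-11 - 11/15) + 31 = -176/15 + 31 = 289/15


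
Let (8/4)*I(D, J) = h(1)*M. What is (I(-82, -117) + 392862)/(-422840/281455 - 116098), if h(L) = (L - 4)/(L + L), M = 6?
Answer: -14742894355/4356904724 ≈ -3.3838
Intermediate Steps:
h(L) = (-4 + L)/(2*L) (h(L) = (-4 + L)/((2*L)) = (-4 + L)*(1/(2*L)) = (-4 + L)/(2*L))
I(D, J) = -9/2 (I(D, J) = (((1/2)*(-4 + 1)/1)*6)/2 = (((1/2)*1*(-3))*6)/2 = (-3/2*6)/2 = (1/2)*(-9) = -9/2)
(I(-82, -117) + 392862)/(-422840/281455 - 116098) = (-9/2 + 392862)/(-422840/281455 - 116098) = 785715/(2*(-422840*1/281455 - 116098)) = 785715/(2*(-84568/56291 - 116098)) = 785715/(2*(-6535357086/56291)) = (785715/2)*(-56291/6535357086) = -14742894355/4356904724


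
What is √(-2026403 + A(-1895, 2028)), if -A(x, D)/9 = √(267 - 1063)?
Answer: √(-2026403 - 18*I*√199) ≈ 0.089 - 1423.5*I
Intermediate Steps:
A(x, D) = -18*I*√199 (A(x, D) = -9*√(267 - 1063) = -18*I*√199)
√(-2026403 + A(-1895, 2028)) = √(-2026403 - 18*I*√199)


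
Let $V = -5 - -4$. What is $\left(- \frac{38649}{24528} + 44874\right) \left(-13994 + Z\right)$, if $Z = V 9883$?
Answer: $- \frac{1251417245751}{1168} \approx -1.0714 \cdot 10^{9}$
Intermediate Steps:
$V = -1$ ($V = -5 + 4 = -1$)
$Z = -9883$ ($Z = \left(-1\right) 9883 = -9883$)
$\left(- \frac{38649}{24528} + 44874\right) \left(-13994 + Z\right) = \left(- \frac{38649}{24528} + 44874\right) \left(-13994 - 9883\right) = \left(\left(-38649\right) \frac{1}{24528} + 44874\right) \left(-23877\right) = \left(- \frac{12883}{8176} + 44874\right) \left(-23877\right) = \frac{366876941}{8176} \left(-23877\right) = - \frac{1251417245751}{1168}$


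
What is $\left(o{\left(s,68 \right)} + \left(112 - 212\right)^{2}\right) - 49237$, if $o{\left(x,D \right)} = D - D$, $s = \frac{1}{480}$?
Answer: $-39237$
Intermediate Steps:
$s = \frac{1}{480} \approx 0.0020833$
$o{\left(x,D \right)} = 0$
$\left(o{\left(s,68 \right)} + \left(112 - 212\right)^{2}\right) - 49237 = \left(0 + \left(112 - 212\right)^{2}\right) - 49237 = \left(0 + \left(-100\right)^{2}\right) - 49237 = \left(0 + 10000\right) - 49237 = 10000 - 49237 = -39237$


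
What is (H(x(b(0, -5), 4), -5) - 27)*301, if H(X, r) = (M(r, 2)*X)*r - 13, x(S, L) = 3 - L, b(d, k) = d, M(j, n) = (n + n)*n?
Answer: 0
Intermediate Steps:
M(j, n) = 2*n**2 (M(j, n) = (2*n)*n = 2*n**2)
H(X, r) = -13 + 8*X*r (H(X, r) = ((2*2**2)*X)*r - 13 = ((2*4)*X)*r - 13 = (8*X)*r - 13 = 8*X*r - 13 = -13 + 8*X*r)
(H(x(b(0, -5), 4), -5) - 27)*301 = ((-13 + 8*(3 - 1*4)*(-5)) - 27)*301 = ((-13 + 8*(3 - 4)*(-5)) - 27)*301 = ((-13 + 8*(-1)*(-5)) - 27)*301 = ((-13 + 40) - 27)*301 = (27 - 27)*301 = 0*301 = 0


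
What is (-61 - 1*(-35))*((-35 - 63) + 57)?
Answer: 1066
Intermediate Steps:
(-61 - 1*(-35))*((-35 - 63) + 57) = (-61 + 35)*(-98 + 57) = -26*(-41) = 1066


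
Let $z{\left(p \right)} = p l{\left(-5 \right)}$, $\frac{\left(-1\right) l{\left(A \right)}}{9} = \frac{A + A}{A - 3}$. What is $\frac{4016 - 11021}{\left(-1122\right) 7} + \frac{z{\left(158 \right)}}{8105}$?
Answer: $\frac{1427168}{2121889} \approx 0.67259$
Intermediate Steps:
$l{\left(A \right)} = - \frac{18 A}{-3 + A}$ ($l{\left(A \right)} = - 9 \frac{A + A}{A - 3} = - 9 \frac{2 A}{-3 + A} = - \frac{18 A}{-3 + A}$)
$z{\left(p \right)} = - \frac{45 p}{4}$ ($z{\left(p \right)} = p \left(\left(-18\right) \left(-5\right) \frac{1}{-3 - 5}\right) = p \left(\left(-18\right) \left(-5\right) \frac{1}{-8}\right) = p \left(\left(-18\right) \left(-5\right) \left(- \frac{1}{8}\right)\right) = p \left(- \frac{45}{4}\right) = - \frac{45 p}{4}$)
$\frac{4016 - 11021}{\left(-1122\right) 7} + \frac{z{\left(158 \right)}}{8105} = \frac{4016 - 11021}{\left(-1122\right) 7} + \frac{\left(- \frac{45}{4}\right) 158}{8105} = \frac{4016 - 11021}{-7854} - \frac{711}{3242} = \left(-7005\right) \left(- \frac{1}{7854}\right) - \frac{711}{3242} = \frac{2335}{2618} - \frac{711}{3242} = \frac{1427168}{2121889}$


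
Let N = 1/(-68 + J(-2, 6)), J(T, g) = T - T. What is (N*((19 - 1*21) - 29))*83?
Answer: 2573/68 ≈ 37.838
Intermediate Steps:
J(T, g) = 0
N = -1/68 (N = 1/(-68 + 0) = 1/(-68) = -1/68 ≈ -0.014706)
(N*((19 - 1*21) - 29))*83 = -((19 - 1*21) - 29)/68*83 = -((19 - 21) - 29)/68*83 = -(-2 - 29)/68*83 = -1/68*(-31)*83 = (31/68)*83 = 2573/68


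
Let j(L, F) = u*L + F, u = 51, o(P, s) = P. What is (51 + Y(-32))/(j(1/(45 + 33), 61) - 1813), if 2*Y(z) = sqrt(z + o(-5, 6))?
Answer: -1326/45535 - 13*I*sqrt(37)/45535 ≈ -0.02912 - 0.0017366*I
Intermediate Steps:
j(L, F) = F + 51*L (j(L, F) = 51*L + F = F + 51*L)
Y(z) = sqrt(-5 + z)/2 (Y(z) = sqrt(z - 5)/2 = sqrt(-5 + z)/2)
(51 + Y(-32))/(j(1/(45 + 33), 61) - 1813) = (51 + sqrt(-5 - 32)/2)/((61 + 51/(45 + 33)) - 1813) = (51 + sqrt(-37)/2)/((61 + 51/78) - 1813) = (51 + (I*sqrt(37))/2)/((61 + 51*(1/78)) - 1813) = (51 + I*sqrt(37)/2)/((61 + 17/26) - 1813) = (51 + I*sqrt(37)/2)/(1603/26 - 1813) = (51 + I*sqrt(37)/2)/(-45535/26) = (51 + I*sqrt(37)/2)*(-26/45535) = -1326/45535 - 13*I*sqrt(37)/45535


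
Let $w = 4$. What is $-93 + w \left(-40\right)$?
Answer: $-253$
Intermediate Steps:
$-93 + w \left(-40\right) = -93 + 4 \left(-40\right) = -93 - 160 = -253$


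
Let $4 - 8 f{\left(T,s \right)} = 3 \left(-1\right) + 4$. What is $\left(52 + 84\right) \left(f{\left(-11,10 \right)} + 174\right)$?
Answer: $23715$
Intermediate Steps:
$f{\left(T,s \right)} = \frac{3}{8}$ ($f{\left(T,s \right)} = \frac{1}{2} - \frac{3 \left(-1\right) + 4}{8} = \frac{1}{2} - \frac{-3 + 4}{8} = \frac{1}{2} - \frac{1}{8} = \frac{3}{8}$)
$\left(52 + 84\right) \left(f{\left(-11,10 \right)} + 174\right) = \left(52 + 84\right) \left(\frac{3}{8} + 174\right) = 136 \cdot \frac{1395}{8} = 23715$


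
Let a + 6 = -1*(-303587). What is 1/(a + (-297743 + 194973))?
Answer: 1/200811 ≈ 4.9798e-6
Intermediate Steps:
a = 303581 (a = -6 - 1*(-303587) = -6 + 303587 = 303581)
1/(a + (-297743 + 194973)) = 1/(303581 + (-297743 + 194973)) = 1/(303581 - 102770) = 1/200811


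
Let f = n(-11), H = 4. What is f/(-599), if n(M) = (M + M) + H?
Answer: 18/599 ≈ 0.030050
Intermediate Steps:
n(M) = 4 + 2*M (n(M) = (M + M) + 4 = 2*M + 4 = 4 + 2*M)
f = -18 (f = 4 + 2*(-11) = 4 - 22 = -18)
f/(-599) = -18/(-599) = -18*(-1/599) = 18/599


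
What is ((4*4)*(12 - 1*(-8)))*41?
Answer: 13120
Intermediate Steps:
((4*4)*(12 - 1*(-8)))*41 = (16*(12 + 8))*41 = (16*20)*41 = 320*41 = 13120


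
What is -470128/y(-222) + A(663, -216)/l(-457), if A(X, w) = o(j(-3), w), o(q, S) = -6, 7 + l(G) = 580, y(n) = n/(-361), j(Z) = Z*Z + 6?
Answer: -16207898086/21201 ≈ -7.6449e+5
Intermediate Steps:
j(Z) = 6 + Z² (j(Z) = Z² + 6 = 6 + Z²)
y(n) = -n/361 (y(n) = n*(-1/361) = -n/361)
l(G) = 573 (l(G) = -7 + 580 = 573)
A(X, w) = -6
-470128/y(-222) + A(663, -216)/l(-457) = -470128/((-1/361*(-222))) - 6/573 = -470128/222/361 - 6*1/573 = -470128*361/222 - 2/191 = -84858104/111 - 2/191 = -16207898086/21201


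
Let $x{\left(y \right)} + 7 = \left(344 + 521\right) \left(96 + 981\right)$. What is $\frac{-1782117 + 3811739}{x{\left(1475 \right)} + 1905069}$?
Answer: $\frac{2029622}{2836667} \approx 0.7155$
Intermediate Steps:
$x{\left(y \right)} = 931598$ ($x{\left(y \right)} = -7 + \left(344 + 521\right) \left(96 + 981\right) = -7 + 865 \cdot 1077 = -7 + 931605 = 931598$)
$\frac{-1782117 + 3811739}{x{\left(1475 \right)} + 1905069} = \frac{-1782117 + 3811739}{931598 + 1905069} = \frac{2029622}{2836667}$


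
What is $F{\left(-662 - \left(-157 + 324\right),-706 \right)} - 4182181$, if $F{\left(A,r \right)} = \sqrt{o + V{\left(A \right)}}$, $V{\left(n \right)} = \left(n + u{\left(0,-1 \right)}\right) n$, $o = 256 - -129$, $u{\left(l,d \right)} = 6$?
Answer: $-4182181 + 2 \sqrt{170663} \approx -4.1814 \cdot 10^{6}$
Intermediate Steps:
$o = 385$ ($o = 256 + 129 = 385$)
$V{\left(n \right)} = n \left(6 + n\right)$ ($V{\left(n \right)} = \left(n + 6\right) n = \left(6 + n\right) n = n \left(6 + n\right)$)
$F{\left(A,r \right)} = \sqrt{385 + A \left(6 + A\right)}$
$F{\left(-662 - \left(-157 + 324\right),-706 \right)} - 4182181 = \sqrt{385 + \left(-662 - \left(-157 + 324\right)\right) \left(6 - 829\right)} - 4182181 = \sqrt{385 + \left(-662 - 167\right) \left(6 - 829\right)} - 4182181 = \sqrt{385 - 829 \left(6 - 829\right)} - 4182181 = \sqrt{385 - -682267} - 4182181 = \sqrt{385 + 682267} - 4182181 = \sqrt{682652} - 4182181 = 2 \sqrt{170663} - 4182181 = -4182181 + 2 \sqrt{170663}$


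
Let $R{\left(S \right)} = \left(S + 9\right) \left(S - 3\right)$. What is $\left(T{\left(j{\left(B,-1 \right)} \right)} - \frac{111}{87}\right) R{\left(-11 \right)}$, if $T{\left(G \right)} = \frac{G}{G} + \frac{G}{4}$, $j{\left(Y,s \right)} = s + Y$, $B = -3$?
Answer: $- \frac{1036}{29} \approx -35.724$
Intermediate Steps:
$j{\left(Y,s \right)} = Y + s$
$T{\left(G \right)} = 1 + \frac{G}{4}$ ($T{\left(G \right)} = 1 + G \frac{1}{4} = 1 + \frac{G}{4}$)
$R{\left(S \right)} = \left(-3 + S\right) \left(9 + S\right)$ ($R{\left(S \right)} = \left(9 + S\right) \left(-3 + S\right) = \left(-3 + S\right) \left(9 + S\right)$)
$\left(T{\left(j{\left(B,-1 \right)} \right)} - \frac{111}{87}\right) R{\left(-11 \right)} = \left(\left(1 + \frac{-3 - 1}{4}\right) - \frac{111}{87}\right) \left(-27 + \left(-11\right)^{2} + 6 \left(-11\right)\right) = \left(\left(1 + \frac{1}{4} \left(-4\right)\right) - \frac{37}{29}\right) \left(-27 + 121 - 66\right) = \left(\left(1 - 1\right) - \frac{37}{29}\right) 28 = \left(0 - \frac{37}{29}\right) 28 = \left(- \frac{37}{29}\right) 28 = - \frac{1036}{29}$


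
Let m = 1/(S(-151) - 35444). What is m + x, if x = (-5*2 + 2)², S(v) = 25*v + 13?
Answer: 2509183/39206 ≈ 64.000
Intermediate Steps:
S(v) = 13 + 25*v
m = -1/39206 (m = 1/((13 + 25*(-151)) - 35444) = 1/((13 - 3775) - 35444) = 1/(-3762 - 35444) = 1/(-39206) = -1/39206 ≈ -2.5506e-5)
x = 64 (x = (-10 + 2)² = (-8)² = 64)
m + x = -1/39206 + 64 = 2509183/39206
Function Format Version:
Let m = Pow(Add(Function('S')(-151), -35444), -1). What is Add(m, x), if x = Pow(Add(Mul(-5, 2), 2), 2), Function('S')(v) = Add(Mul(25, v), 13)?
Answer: Rational(2509183, 39206) ≈ 64.000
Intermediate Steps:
Function('S')(v) = Add(13, Mul(25, v))
m = Rational(-1, 39206) (m = Pow(Add(Add(13, Mul(25, -151)), -35444), -1) = Pow(Add(Add(13, -3775), -35444), -1) = Pow(Add(-3762, -35444), -1) = Pow(-39206, -1) = Rational(-1, 39206) ≈ -2.5506e-5)
x = 64 (x = Pow(Add(-10, 2), 2) = Pow(-8, 2) = 64)
Add(m, x) = Add(Rational(-1, 39206), 64) = Rational(2509183, 39206)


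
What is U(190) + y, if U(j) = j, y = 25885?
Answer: 26075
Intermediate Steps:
U(190) + y = 190 + 25885 = 26075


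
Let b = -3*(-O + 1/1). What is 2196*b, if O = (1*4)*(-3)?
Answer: -85644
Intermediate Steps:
O = -12 (O = 4*(-3) = -12)
b = -39 (b = -3*(-1*(-12) + 1/1) = -3*(12 + 1) = -3*13 = -39)
2196*b = 2196*(-39) = -85644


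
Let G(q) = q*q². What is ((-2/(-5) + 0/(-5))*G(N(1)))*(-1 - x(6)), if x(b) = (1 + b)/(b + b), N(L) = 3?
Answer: -171/10 ≈ -17.100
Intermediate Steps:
x(b) = (1 + b)/(2*b) (x(b) = (1 + b)/((2*b)) = (1 + b)*(1/(2*b)) = (1 + b)/(2*b))
G(q) = q³
((-2/(-5) + 0/(-5))*G(N(1)))*(-1 - x(6)) = ((-2/(-5) + 0/(-5))*3³)*(-1 - (1 + 6)/(2*6)) = ((-2*(-⅕) + 0*(-⅕))*27)*(-1 - 7/(2*6)) = ((⅖ + 0)*27)*(-1 - 1*7/12) = ((⅖)*27)*(-1 - 7/12) = (54/5)*(-19/12) = -171/10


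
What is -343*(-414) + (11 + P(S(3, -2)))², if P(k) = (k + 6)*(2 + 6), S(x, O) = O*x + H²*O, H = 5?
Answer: 293323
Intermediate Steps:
S(x, O) = 25*O + O*x (S(x, O) = O*x + 5²*O = O*x + 25*O = 25*O + O*x)
P(k) = 48 + 8*k (P(k) = (6 + k)*8 = 48 + 8*k)
-343*(-414) + (11 + P(S(3, -2)))² = -343*(-414) + (11 + (48 + 8*(-2*(25 + 3))))² = 142002 + (11 + (48 + 8*(-2*28)))² = 142002 + (11 + (48 + 8*(-56)))² = 142002 + (11 + (48 - 448))² = 142002 + (11 - 400)² = 142002 + (-389)² = 142002 + 151321 = 293323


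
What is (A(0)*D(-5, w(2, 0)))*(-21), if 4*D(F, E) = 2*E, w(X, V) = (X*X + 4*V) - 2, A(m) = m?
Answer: 0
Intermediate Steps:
w(X, V) = -2 + X² + 4*V (w(X, V) = (X² + 4*V) - 2 = -2 + X² + 4*V)
D(F, E) = E/2 (D(F, E) = (2*E)/4 = E/2)
(A(0)*D(-5, w(2, 0)))*(-21) = (0*((-2 + 2² + 4*0)/2))*(-21) = (0*((-2 + 4 + 0)/2))*(-21) = (0*((½)*2))*(-21) = (0*1)*(-21) = 0*(-21) = 0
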